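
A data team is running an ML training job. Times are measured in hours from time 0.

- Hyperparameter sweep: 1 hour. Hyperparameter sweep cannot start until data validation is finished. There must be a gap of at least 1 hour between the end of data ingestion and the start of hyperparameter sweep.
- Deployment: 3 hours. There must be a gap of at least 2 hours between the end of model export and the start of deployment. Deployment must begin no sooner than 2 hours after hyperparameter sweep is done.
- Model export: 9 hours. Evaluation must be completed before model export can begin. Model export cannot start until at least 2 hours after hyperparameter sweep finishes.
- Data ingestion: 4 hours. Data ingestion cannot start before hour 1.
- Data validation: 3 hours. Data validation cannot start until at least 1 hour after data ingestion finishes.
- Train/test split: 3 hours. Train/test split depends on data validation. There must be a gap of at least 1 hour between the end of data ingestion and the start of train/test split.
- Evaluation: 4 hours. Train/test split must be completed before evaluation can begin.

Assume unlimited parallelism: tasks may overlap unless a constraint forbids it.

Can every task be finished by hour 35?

Data ingestion waits on its own release at hour 1, so it starts at hour 1 and finishes at 1 + 4 = hour 5.
Data validation waits on data ingestion (finishes hour 5, plus 1-hour gap → hour 6), so it starts at hour 6 and finishes at 6 + 3 = hour 9.
Hyperparameter sweep needs all of data validation (finishes hour 9); data ingestion (finishes hour 5, plus 1-hour gap → hour 6). That puts its earliest start at hour 9; it finishes at 9 + 1 = hour 10.
Train/test split needs all of data validation (finishes hour 9); data ingestion (finishes hour 5, plus 1-hour gap → hour 6). That puts its earliest start at hour 9; it finishes at 9 + 3 = hour 12.
Evaluation waits on train/test split (finishes hour 12), so it starts at hour 12 and finishes at 12 + 4 = hour 16.
Model export cannot start until evaluation (finishes hour 16); hyperparameter sweep (finishes hour 10, plus 2-hour gap → hour 12). The controlling bound is hour 16, so model export finishes at 16 + 9 = hour 25.
Deployment cannot start until model export (finishes hour 25, plus 2-hour gap → hour 27); hyperparameter sweep (finishes hour 10, plus 2-hour gap → hour 12). The controlling bound is hour 27, so deployment finishes at 27 + 3 = hour 30.
Every task is finished by hour 30, which is no later than the deadline of 35, so the schedule is feasible.

Yes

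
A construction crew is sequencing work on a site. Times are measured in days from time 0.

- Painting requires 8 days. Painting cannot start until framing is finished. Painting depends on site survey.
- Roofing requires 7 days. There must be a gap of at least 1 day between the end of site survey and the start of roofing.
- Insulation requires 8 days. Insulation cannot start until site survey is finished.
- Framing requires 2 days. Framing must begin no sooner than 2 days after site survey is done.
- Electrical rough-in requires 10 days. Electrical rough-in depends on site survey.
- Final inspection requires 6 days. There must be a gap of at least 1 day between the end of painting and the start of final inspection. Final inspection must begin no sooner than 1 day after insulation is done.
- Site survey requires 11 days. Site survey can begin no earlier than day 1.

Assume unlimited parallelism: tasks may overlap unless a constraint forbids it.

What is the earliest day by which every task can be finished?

Site survey cannot begin until its own release at day 1. It runs from day 1 to 1 + 11 = day 12.
After site survey (finishes day 12), insulation can start at day 12 and finishes at day 20.
Electrical rough-in waits on site survey (finishes day 12), so it starts at day 12 and finishes at 12 + 10 = day 22.
Roofing cannot begin until site survey (finishes day 12, plus 1-day gap → day 13). It runs from day 13 to 13 + 7 = day 20.
Framing cannot begin until site survey (finishes day 12, plus 2-day gap → day 14). It runs from day 14 to 14 + 2 = day 16.
For painting: framing (finishes day 16); site survey (finishes day 12). Taking the maximum gives a start of day 16, and it finishes at 16 + 8 = day 24.
Final inspection cannot start until painting (finishes day 24, plus 1-day gap → day 25); insulation (finishes day 20, plus 1-day gap → day 21). The controlling bound is day 25, so final inspection finishes at 25 + 6 = day 31.
All tasks are finished once the last one completes. Finish times: Site survey at 12, Framing at 16, Roofing at 20, Electrical rough-in at 22, Insulation at 20, Painting at 24, Final inspection at 31. The latest is day 31.

31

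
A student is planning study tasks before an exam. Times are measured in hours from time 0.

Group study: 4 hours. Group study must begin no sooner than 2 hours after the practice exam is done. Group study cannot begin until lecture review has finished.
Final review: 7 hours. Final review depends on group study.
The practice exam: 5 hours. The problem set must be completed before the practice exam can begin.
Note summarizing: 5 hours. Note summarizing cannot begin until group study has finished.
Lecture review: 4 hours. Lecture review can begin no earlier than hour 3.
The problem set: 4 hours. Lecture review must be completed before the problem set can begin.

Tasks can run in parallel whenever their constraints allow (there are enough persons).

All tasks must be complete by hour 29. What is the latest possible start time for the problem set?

Note summarizing must finish by hour 29; it takes 5 hours, so it must start by 29 − 5 = hour 24.
To finish by hour 29, final review (duration 7) must start no later than hour 22.
For group study: note summarizing (must start by hour 24); final review (must start by hour 22). The most restrictive is hour 22; with a 4-hour duration, group study must start by hour 18.
The practice exam must finish before group study (must start by hour 18, minus 2-hour gap → hour 16). With a 5-hour duration, the practice exam must start by 16 − 5 = hour 11.
The problem set must finish before the practice exam (must start by hour 11). With a 4-hour duration, the problem set must start by 11 − 4 = hour 7.

7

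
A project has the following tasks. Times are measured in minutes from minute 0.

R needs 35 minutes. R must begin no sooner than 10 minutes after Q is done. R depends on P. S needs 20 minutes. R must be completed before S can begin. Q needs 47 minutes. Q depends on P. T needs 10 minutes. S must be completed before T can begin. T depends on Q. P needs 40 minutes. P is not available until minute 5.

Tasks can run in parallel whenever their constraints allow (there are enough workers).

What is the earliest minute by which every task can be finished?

167

P waits on its own release at minute 5, so it starts at minute 5 and finishes at 5 + 40 = minute 45.
Q cannot begin until P (finishes minute 45). It runs from minute 45 to 45 + 47 = minute 92.
R cannot start until Q (finishes minute 92, plus 10-minute gap → minute 102); P (finishes minute 45). The controlling bound is minute 102, so R finishes at 102 + 35 = minute 137.
S cannot begin until R (finishes minute 137). It runs from minute 137 to 137 + 20 = minute 157.
T needs all of S (finishes minute 157); Q (finishes minute 92). That puts its earliest start at minute 157; it finishes at 157 + 10 = minute 167.
All tasks are finished once the last one completes. Finish times: P at 45, Q at 92, R at 137, S at 157, T at 167. The latest is minute 167.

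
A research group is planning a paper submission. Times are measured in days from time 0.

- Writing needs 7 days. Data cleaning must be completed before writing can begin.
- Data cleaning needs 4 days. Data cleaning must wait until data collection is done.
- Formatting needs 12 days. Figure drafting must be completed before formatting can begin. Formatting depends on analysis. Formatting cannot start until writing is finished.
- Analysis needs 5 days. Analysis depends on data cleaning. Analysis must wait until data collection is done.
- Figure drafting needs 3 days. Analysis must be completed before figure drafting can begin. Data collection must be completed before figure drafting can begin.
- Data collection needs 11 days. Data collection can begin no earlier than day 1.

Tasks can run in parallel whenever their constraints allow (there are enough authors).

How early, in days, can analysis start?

16

After its own release at day 1, data collection can start at day 1 and finishes at day 12.
Data cleaning cannot begin until data collection (finishes day 12). It runs from day 12 to 12 + 4 = day 16.
Analysis waits on data cleaning (finishes day 16); data collection (finishes day 12). The latest of these is day 16, which is the earliest analysis can start.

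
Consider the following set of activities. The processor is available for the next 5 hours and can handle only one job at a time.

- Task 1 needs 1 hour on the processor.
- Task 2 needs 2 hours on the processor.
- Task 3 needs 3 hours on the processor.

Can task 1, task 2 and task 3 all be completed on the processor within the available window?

No

Running back to back, the jobs need 1 + 2 + 3 = 6 hours on the processor.
Since 6 > 5, they cannot all fit.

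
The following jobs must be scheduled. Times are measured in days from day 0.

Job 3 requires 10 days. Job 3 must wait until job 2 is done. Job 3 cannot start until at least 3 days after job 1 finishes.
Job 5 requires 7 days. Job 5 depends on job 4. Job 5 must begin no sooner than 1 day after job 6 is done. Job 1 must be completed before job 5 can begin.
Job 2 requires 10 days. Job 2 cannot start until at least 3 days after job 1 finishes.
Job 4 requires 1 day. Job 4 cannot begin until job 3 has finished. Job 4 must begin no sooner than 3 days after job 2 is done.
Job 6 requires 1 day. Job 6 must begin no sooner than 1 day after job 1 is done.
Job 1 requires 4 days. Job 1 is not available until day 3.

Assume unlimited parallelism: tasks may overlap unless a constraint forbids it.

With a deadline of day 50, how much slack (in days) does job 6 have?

Job 1 cannot begin until its own release at day 3. It runs from day 3 to 3 + 4 = day 7.
After job 1 (finishes day 7, plus 1-day gap → day 8), job 6 can start at day 8 and finishes at day 9.

Working backward from the deadline:
Nothing follows job 5; the deadline of day 50 is its only limit. It must start by 50 − 7 = day 43.
Job 6 must finish before job 5 (must start by day 43, minus 1-day gap → day 42). With a 1-day duration, job 6 must start by 42 − 1 = day 41.
So job 6 can start as early as day 8 and as late as day 41, giving 41 − 8 = 33 days of slack.

33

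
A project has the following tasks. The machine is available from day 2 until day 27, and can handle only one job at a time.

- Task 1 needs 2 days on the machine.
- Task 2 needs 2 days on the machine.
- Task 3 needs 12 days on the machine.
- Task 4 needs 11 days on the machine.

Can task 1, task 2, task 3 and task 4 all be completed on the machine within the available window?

No

The machine window is 27 − 2 = 25 days.
Running back to back, the jobs need 2 + 2 + 12 + 11 = 27 days on the machine.
Since 27 > 25, they cannot all fit.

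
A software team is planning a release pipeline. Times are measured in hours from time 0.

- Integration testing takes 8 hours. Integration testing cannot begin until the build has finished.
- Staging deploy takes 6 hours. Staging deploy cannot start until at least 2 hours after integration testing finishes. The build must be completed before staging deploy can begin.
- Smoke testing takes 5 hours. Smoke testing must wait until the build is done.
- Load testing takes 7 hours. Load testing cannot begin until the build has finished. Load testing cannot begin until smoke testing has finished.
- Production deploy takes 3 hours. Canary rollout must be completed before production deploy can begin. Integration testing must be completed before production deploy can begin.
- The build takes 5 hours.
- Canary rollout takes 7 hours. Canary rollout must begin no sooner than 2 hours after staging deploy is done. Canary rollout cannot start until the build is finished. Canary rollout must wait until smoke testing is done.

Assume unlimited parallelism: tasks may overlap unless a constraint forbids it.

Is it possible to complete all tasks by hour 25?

The build can start immediately at hour 0; it finishes at hour 5.
Smoke testing waits on the build (finishes hour 5), so it starts at hour 5 and finishes at 5 + 5 = hour 10.
Load testing has to wait for the build (finishes hour 5); smoke testing (finishes hour 10). The latest of these is hour 10, so load testing runs hour 10 to 10 + 7 = hour 17.
Integration testing cannot begin until the build (finishes hour 5). It runs from hour 5 to 5 + 8 = hour 13.
For staging deploy: integration testing (finishes hour 13, plus 2-hour gap → hour 15); the build (finishes hour 5). Taking the maximum gives a start of hour 15, and it finishes at 15 + 6 = hour 21.
Canary rollout needs all of staging deploy (finishes hour 21, plus 2-hour gap → hour 23); the build (finishes hour 5); smoke testing (finishes hour 10). That puts its earliest start at hour 23; it finishes at 23 + 7 = hour 30.
Production deploy has to wait for canary rollout (finishes hour 30); integration testing (finishes hour 13). The latest of these is hour 30, so production deploy runs hour 30 to 30 + 3 = hour 33.
The earliest everything can be done is hour 33, which is after the deadline of 25, so it is not possible.

No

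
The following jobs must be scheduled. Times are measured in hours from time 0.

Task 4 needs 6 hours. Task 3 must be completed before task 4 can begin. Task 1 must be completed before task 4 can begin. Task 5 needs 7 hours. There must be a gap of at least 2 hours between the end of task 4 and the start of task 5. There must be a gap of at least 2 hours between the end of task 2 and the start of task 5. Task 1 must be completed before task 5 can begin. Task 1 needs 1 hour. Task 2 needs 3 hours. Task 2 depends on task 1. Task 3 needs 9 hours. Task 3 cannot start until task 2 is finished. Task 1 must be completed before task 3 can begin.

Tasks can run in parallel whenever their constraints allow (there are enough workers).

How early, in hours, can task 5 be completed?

Task 1 can start immediately at hour 0; it finishes at hour 1.
After task 1 (finishes hour 1), task 2 can start at hour 1 and finishes at hour 4.
For task 3: task 2 (finishes hour 4); task 1 (finishes hour 1). Taking the maximum gives a start of hour 4, and it finishes at 4 + 9 = hour 13.
For task 4: task 3 (finishes hour 13); task 1 (finishes hour 1). Taking the maximum gives a start of hour 13, and it finishes at 13 + 6 = hour 19.
Task 5 needs all of task 4 (finishes hour 19, plus 2-hour gap → hour 21); task 2 (finishes hour 4, plus 2-hour gap → hour 6); task 1 (finishes hour 1). That puts its earliest start at hour 21; it finishes at 21 + 7 = hour 28.

28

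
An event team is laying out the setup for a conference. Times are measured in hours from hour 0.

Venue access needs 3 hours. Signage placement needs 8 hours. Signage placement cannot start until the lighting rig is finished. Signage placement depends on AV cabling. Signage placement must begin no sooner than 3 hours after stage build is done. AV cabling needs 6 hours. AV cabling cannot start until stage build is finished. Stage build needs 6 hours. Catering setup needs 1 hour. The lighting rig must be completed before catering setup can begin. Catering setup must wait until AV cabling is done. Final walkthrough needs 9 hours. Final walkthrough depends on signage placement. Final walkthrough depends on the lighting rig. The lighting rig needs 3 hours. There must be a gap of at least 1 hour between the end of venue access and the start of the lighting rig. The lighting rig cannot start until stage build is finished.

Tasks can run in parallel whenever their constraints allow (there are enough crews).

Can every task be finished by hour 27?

Stage build has no prerequisites, so it starts at hour 0 and finishes at hour 6.
AV cabling waits on stage build (finishes hour 6), so it starts at hour 6 and finishes at 6 + 6 = hour 12.
Nothing blocks venue access, so it runs from hour 0 to hour 3.
The lighting rig cannot start until venue access (finishes hour 3, plus 1-hour gap → hour 4); stage build (finishes hour 6). The controlling bound is hour 6, so the lighting rig finishes at 6 + 3 = hour 9.
Catering setup has to wait for the lighting rig (finishes hour 9); AV cabling (finishes hour 12). The latest of these is hour 12, so catering setup runs hour 12 to 12 + 1 = hour 13.
Signage placement needs all of the lighting rig (finishes hour 9); AV cabling (finishes hour 12); stage build (finishes hour 6, plus 3-hour gap → hour 9). That puts its earliest start at hour 12; it finishes at 12 + 8 = hour 20.
Final walkthrough cannot start until signage placement (finishes hour 20); the lighting rig (finishes hour 9). The controlling bound is hour 20, so final walkthrough finishes at 20 + 9 = hour 29.
The earliest everything can be done is hour 29, which is after the deadline of 27, so it is not possible.

No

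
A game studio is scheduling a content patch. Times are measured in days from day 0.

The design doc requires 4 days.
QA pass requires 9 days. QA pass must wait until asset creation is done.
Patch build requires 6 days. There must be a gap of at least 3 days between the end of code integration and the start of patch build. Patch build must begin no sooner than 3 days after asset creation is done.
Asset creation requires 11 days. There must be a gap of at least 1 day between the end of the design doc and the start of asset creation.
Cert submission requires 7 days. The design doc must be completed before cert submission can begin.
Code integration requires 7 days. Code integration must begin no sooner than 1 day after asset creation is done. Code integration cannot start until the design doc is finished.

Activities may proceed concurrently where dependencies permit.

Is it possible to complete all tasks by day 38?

Yes

The design doc has no prerequisites, so it starts at day 0 and finishes at day 4.
Cert submission cannot begin until the design doc (finishes day 4). It runs from day 4 to 4 + 7 = day 11.
After the design doc (finishes day 4, plus 1-day gap → day 5), asset creation can start at day 5 and finishes at day 16.
QA pass waits on asset creation (finishes day 16), so it starts at day 16 and finishes at 16 + 9 = day 25.
Code integration has to wait for asset creation (finishes day 16, plus 1-day gap → day 17); the design doc (finishes day 4). The latest of these is day 17, so code integration runs day 17 to 17 + 7 = day 24.
For patch build: code integration (finishes day 24, plus 3-day gap → day 27); asset creation (finishes day 16, plus 3-day gap → day 19). Taking the maximum gives a start of day 27, and it finishes at 27 + 6 = day 33.
Every task is finished by day 33, which is no later than the deadline of 38, so the schedule is feasible.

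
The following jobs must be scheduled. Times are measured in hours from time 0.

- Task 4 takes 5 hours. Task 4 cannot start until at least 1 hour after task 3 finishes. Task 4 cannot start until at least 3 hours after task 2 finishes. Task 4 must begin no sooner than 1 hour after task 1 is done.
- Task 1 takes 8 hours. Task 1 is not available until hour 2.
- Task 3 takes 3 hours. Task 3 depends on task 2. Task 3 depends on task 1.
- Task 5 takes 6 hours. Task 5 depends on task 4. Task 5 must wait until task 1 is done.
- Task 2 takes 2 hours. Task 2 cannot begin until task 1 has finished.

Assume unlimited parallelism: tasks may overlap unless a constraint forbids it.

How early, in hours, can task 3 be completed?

Task 1 waits on its own release at hour 2, so it starts at hour 2 and finishes at 2 + 8 = hour 10.
Task 2 cannot begin until task 1 (finishes hour 10). It runs from hour 10 to 10 + 2 = hour 12.
Task 3 has to wait for task 2 (finishes hour 12); task 1 (finishes hour 10). The latest of these is hour 12, so task 3 runs hour 12 to 12 + 3 = hour 15.

15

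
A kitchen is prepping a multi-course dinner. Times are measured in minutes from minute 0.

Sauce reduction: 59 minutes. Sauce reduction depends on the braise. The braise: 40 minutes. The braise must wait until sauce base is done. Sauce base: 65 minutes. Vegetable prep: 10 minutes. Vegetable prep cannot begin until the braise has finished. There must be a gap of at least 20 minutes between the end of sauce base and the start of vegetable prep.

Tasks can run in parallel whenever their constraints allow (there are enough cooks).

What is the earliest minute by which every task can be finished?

164

Sauce base has no prerequisites, so it starts at minute 0 and finishes at minute 65.
The braise cannot begin until sauce base (finishes minute 65). It runs from minute 65 to 65 + 40 = minute 105.
Sauce reduction cannot begin until the braise (finishes minute 105). It runs from minute 105 to 105 + 59 = minute 164.
Vegetable prep cannot start until the braise (finishes minute 105); sauce base (finishes minute 65, plus 20-minute gap → minute 85). The controlling bound is minute 105, so vegetable prep finishes at 105 + 10 = minute 115.
All tasks are finished once the last one completes. Finish times: Sauce base at 65, The braise at 105, Vegetable prep at 115, Sauce reduction at 164. The latest is minute 164.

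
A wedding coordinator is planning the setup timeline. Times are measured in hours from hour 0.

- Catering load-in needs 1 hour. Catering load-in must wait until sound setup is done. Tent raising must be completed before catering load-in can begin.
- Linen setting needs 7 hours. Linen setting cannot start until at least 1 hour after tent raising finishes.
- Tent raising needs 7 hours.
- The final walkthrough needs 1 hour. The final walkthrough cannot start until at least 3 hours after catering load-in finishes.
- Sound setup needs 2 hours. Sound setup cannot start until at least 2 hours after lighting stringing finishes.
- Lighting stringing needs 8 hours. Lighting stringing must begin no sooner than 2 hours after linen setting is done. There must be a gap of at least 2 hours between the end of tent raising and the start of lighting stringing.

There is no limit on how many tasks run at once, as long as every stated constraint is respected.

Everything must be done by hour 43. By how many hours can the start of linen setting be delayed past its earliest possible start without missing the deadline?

9

Nothing blocks tent raising, so it runs from hour 0 to hour 7.
Linen setting waits on tent raising (finishes hour 7, plus 1-hour gap → hour 8), so it starts at hour 8 and finishes at 8 + 7 = hour 15.

Working backward from the deadline:
To finish by hour 43, the final walkthrough (duration 1) must start no later than hour 42.
Catering load-in feeds into the final walkthrough (must start by hour 42, minus 3-hour gap → hour 39); so catering load-in must finish by hour 39 and therefore start by hour 38.
Since catering load-in (must start by hour 38) depends on it, sound setup must finish by hour 38. Backing off its 2-hour duration gives a latest start of hour 36.
Lighting stringing has to be done before sound setup (must start by hour 36, minus 2-hour gap → hour 34). That means finishing by hour 34, i.e. starting by 34 − 8 = hour 26.
Linen setting feeds into lighting stringing (must start by hour 26, minus 2-hour gap → hour 24); so linen setting must finish by hour 24 and therefore start by hour 17.
So linen setting can start as early as hour 8 and as late as hour 17, giving 17 − 8 = 9 hours of slack.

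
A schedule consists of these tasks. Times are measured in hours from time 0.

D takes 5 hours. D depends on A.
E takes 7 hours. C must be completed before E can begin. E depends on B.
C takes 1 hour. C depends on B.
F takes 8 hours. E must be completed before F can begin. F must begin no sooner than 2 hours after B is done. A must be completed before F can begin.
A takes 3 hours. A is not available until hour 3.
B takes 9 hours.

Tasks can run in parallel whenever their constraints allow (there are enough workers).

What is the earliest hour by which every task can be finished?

25

Nothing blocks B, so it runs from hour 0 to hour 9.
C waits on B (finishes hour 9), so it starts at hour 9 and finishes at 9 + 1 = hour 10.
E needs all of C (finishes hour 10); B (finishes hour 9). That puts its earliest start at hour 10; it finishes at 10 + 7 = hour 17.
A cannot begin until its own release at hour 3. It runs from hour 3 to 3 + 3 = hour 6.
F cannot start until E (finishes hour 17); B (finishes hour 9, plus 2-hour gap → hour 11); A (finishes hour 6). The controlling bound is hour 17, so F finishes at 17 + 8 = hour 25.
D waits on A (finishes hour 6), so it starts at hour 6 and finishes at 6 + 5 = hour 11.
All tasks are finished once the last one completes. Finish times: A at 6, B at 9, C at 10, D at 11, E at 17, F at 25. The latest is hour 25.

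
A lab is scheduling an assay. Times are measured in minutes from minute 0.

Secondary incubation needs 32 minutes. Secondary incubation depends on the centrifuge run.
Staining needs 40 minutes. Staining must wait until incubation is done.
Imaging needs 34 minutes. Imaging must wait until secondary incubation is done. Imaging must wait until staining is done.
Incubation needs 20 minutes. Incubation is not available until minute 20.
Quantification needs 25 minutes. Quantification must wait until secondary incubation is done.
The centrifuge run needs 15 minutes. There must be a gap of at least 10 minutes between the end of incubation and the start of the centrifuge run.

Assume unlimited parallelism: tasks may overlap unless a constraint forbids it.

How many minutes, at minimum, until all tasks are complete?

131

Incubation waits on its own release at minute 20, so it starts at minute 20 and finishes at 20 + 20 = minute 40.
Staining waits on incubation (finishes minute 40), so it starts at minute 40 and finishes at 40 + 40 = minute 80.
The centrifuge run waits on incubation (finishes minute 40, plus 10-minute gap → minute 50), so it starts at minute 50 and finishes at 50 + 15 = minute 65.
Secondary incubation cannot begin until the centrifuge run (finishes minute 65). It runs from minute 65 to 65 + 32 = minute 97.
Quantification waits on secondary incubation (finishes minute 97), so it starts at minute 97 and finishes at 97 + 25 = minute 122.
Imaging has to wait for secondary incubation (finishes minute 97); staining (finishes minute 80). The latest of these is minute 97, so imaging runs minute 97 to 97 + 34 = minute 131.
All tasks are finished once the last one completes. Finish times: Incubation at 40, The centrifuge run at 65, Staining at 80, Secondary incubation at 97, Imaging at 131, Quantification at 122. The latest is minute 131.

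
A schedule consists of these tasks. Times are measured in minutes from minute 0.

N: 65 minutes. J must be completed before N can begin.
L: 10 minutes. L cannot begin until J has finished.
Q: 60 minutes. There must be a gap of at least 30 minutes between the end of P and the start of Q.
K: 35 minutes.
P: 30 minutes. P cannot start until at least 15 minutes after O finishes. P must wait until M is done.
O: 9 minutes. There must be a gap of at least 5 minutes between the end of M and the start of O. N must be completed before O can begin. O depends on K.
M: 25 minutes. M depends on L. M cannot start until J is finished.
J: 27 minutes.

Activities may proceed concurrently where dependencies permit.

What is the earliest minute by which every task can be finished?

236

Nothing blocks K, so it runs from minute 0 to minute 35.
J has no prerequisites, so it starts at minute 0 and finishes at minute 27.
N waits on J (finishes minute 27), so it starts at minute 27 and finishes at 27 + 65 = minute 92.
After J (finishes minute 27), L can start at minute 27 and finishes at minute 37.
M needs all of L (finishes minute 37); J (finishes minute 27). That puts its earliest start at minute 37; it finishes at 37 + 25 = minute 62.
O needs all of M (finishes minute 62, plus 5-minute gap → minute 67); N (finishes minute 92); K (finishes minute 35). That puts its earliest start at minute 92; it finishes at 92 + 9 = minute 101.
P has to wait for O (finishes minute 101, plus 15-minute gap → minute 116); M (finishes minute 62). The latest of these is minute 116, so P runs minute 116 to 116 + 30 = minute 146.
Q cannot begin until P (finishes minute 146, plus 30-minute gap → minute 176). It runs from minute 176 to 176 + 60 = minute 236.
All tasks are finished once the last one completes. Finish times: J at 27, K at 35, L at 37, M at 62, N at 92, O at 101, P at 146, Q at 236. The latest is minute 236.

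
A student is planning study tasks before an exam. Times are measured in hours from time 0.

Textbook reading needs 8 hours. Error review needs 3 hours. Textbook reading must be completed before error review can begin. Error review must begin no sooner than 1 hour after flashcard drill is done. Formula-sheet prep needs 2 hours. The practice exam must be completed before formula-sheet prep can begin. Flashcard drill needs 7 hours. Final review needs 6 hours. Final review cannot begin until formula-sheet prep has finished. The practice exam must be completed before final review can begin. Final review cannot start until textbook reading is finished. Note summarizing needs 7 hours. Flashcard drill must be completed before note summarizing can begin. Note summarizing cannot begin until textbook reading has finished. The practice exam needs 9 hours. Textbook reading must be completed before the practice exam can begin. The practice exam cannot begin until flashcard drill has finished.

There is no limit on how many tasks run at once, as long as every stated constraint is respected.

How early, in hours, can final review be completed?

25

Flashcard drill has no prerequisites, so it starts at hour 0 and finishes at hour 7.
Textbook reading has no prerequisites, so it starts at hour 0 and finishes at hour 8.
The practice exam has to wait for textbook reading (finishes hour 8); flashcard drill (finishes hour 7). The latest of these is hour 8, so the practice exam runs hour 8 to 8 + 9 = hour 17.
After the practice exam (finishes hour 17), formula-sheet prep can start at hour 17 and finishes at hour 19.
For final review: formula-sheet prep (finishes hour 19); the practice exam (finishes hour 17); textbook reading (finishes hour 8). Taking the maximum gives a start of hour 19, and it finishes at 19 + 6 = hour 25.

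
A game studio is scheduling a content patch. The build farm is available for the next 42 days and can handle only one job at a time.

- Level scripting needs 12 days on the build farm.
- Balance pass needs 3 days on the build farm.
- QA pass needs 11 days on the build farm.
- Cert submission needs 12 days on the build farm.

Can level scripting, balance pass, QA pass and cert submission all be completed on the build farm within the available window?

Running back to back, the jobs need 12 + 3 + 11 + 12 = 38 days on the build farm.
Since 38 ≤ 42, they fit within the window.

Yes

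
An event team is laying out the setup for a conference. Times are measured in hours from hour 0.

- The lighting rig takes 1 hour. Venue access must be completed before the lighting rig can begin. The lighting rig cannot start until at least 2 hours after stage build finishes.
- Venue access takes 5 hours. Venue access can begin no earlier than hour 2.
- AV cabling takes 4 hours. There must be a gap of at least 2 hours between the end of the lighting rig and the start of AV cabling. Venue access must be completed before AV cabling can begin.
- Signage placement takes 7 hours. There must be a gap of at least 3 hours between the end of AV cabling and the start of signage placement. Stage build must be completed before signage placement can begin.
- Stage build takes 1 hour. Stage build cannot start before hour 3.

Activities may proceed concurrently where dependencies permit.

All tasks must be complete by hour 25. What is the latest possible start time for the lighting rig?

8

Signage placement must finish by hour 25; it takes 7 hours, so it must start by 25 − 7 = hour 18.
AV cabling must finish before signage placement (must start by hour 18, minus 3-hour gap → hour 15). With a 4-hour duration, AV cabling must start by 15 − 4 = hour 11.
Since AV cabling (must start by hour 11, minus 2-hour gap → hour 9) depends on it, the lighting rig must finish by hour 9. Backing off its 1-hour duration gives a latest start of hour 8.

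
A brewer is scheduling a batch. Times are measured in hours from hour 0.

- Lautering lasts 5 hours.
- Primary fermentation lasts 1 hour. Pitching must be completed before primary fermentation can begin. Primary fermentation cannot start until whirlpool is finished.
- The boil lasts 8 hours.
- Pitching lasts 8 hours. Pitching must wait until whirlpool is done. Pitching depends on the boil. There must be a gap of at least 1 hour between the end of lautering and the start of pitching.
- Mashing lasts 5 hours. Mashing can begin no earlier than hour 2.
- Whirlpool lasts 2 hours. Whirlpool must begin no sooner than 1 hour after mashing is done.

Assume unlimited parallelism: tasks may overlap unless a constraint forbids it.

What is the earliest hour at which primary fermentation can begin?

18

Nothing blocks the boil, so it runs from hour 0 to hour 8.
Lautering has no prerequisites, so it starts at hour 0 and finishes at hour 5.
After its own release at hour 2, mashing can start at hour 2 and finishes at hour 7.
Whirlpool waits on mashing (finishes hour 7, plus 1-hour gap → hour 8), so it starts at hour 8 and finishes at 8 + 2 = hour 10.
Pitching cannot start until whirlpool (finishes hour 10); the boil (finishes hour 8); lautering (finishes hour 5, plus 1-hour gap → hour 6). The controlling bound is hour 10, so pitching finishes at 10 + 8 = hour 18.
Primary fermentation waits on pitching (finishes hour 18); whirlpool (finishes hour 10). The latest of these is hour 18, which is the earliest primary fermentation can start.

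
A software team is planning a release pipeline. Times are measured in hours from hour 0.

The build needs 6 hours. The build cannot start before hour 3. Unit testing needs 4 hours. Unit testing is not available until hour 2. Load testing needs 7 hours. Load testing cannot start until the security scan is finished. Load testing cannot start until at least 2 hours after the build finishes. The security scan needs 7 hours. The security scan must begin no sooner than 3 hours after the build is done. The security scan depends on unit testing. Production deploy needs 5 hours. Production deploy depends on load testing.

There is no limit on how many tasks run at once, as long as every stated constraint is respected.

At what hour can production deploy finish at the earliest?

Unit testing waits on its own release at hour 2, so it starts at hour 2 and finishes at 2 + 4 = hour 6.
The build waits on its own release at hour 3, so it starts at hour 3 and finishes at 3 + 6 = hour 9.
The security scan has to wait for the build (finishes hour 9, plus 3-hour gap → hour 12); unit testing (finishes hour 6). The latest of these is hour 12, so the security scan runs hour 12 to 12 + 7 = hour 19.
For load testing: the security scan (finishes hour 19); the build (finishes hour 9, plus 2-hour gap → hour 11). Taking the maximum gives a start of hour 19, and it finishes at 19 + 7 = hour 26.
After load testing (finishes hour 26), production deploy can start at hour 26 and finishes at hour 31.

31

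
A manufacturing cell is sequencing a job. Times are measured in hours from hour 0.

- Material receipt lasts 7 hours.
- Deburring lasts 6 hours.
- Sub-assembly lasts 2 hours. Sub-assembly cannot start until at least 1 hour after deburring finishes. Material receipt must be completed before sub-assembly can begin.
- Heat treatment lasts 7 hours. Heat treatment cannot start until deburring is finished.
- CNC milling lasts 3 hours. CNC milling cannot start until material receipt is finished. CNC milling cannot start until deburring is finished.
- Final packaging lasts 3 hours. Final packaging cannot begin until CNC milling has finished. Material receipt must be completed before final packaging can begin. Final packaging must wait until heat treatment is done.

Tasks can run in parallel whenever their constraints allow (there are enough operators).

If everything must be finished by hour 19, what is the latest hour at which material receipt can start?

To finish by hour 19, final packaging (duration 3) must start no later than hour 16.
CNC milling feeds into final packaging (must start by hour 16); so CNC milling must finish by hour 16 and therefore start by hour 13.
Sub-assembly must finish by hour 19; it takes 2 hours, so it must start by 19 − 2 = hour 17.
Material receipt has several dependents: CNC milling (must start by hour 13); sub-assembly (must start by hour 17); final packaging (must start by hour 16). The earliest of those limits is hour 13, so material receipt must start by 13 − 7 = hour 6.

6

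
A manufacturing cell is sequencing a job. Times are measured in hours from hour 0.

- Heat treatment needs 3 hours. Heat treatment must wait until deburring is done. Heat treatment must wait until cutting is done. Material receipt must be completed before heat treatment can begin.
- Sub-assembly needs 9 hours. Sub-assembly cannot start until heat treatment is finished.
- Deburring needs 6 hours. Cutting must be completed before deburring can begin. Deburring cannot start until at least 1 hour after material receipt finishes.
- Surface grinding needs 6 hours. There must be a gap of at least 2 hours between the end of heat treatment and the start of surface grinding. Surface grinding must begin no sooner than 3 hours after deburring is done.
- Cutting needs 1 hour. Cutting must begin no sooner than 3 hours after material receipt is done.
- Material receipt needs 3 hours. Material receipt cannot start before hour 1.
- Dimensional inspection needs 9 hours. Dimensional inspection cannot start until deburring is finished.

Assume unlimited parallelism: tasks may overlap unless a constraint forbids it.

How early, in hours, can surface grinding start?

Material receipt waits on its own release at hour 1, so it starts at hour 1 and finishes at 1 + 3 = hour 4.
Cutting waits on material receipt (finishes hour 4, plus 3-hour gap → hour 7), so it starts at hour 7 and finishes at 7 + 1 = hour 8.
Deburring cannot start until cutting (finishes hour 8); material receipt (finishes hour 4, plus 1-hour gap → hour 5). The controlling bound is hour 8, so deburring finishes at 8 + 6 = hour 14.
Heat treatment has to wait for deburring (finishes hour 14); cutting (finishes hour 8); material receipt (finishes hour 4). The latest of these is hour 14, so heat treatment runs hour 14 to 14 + 3 = hour 17.
Surface grinding waits on heat treatment (finishes hour 17, plus 2-hour gap → hour 19); deburring (finishes hour 14, plus 3-hour gap → hour 17). The latest of these is hour 19, which is the earliest surface grinding can start.

19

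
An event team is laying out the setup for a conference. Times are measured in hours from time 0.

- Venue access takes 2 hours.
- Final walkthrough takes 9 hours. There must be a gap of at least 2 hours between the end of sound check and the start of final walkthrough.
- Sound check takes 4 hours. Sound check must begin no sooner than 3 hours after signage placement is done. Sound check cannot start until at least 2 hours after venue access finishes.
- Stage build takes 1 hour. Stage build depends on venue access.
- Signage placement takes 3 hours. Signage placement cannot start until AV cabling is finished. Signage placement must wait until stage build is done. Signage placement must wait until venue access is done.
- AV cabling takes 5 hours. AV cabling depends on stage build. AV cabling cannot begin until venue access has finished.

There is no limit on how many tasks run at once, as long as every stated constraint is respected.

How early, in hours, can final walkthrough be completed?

Venue access can start immediately at hour 0; it finishes at hour 2.
Stage build waits on venue access (finishes hour 2), so it starts at hour 2 and finishes at 2 + 1 = hour 3.
AV cabling cannot start until stage build (finishes hour 3); venue access (finishes hour 2). The controlling bound is hour 3, so AV cabling finishes at 3 + 5 = hour 8.
Signage placement has to wait for AV cabling (finishes hour 8); stage build (finishes hour 3); venue access (finishes hour 2). The latest of these is hour 8, so signage placement runs hour 8 to 8 + 3 = hour 11.
For sound check: signage placement (finishes hour 11, plus 3-hour gap → hour 14); venue access (finishes hour 2, plus 2-hour gap → hour 4). Taking the maximum gives a start of hour 14, and it finishes at 14 + 4 = hour 18.
Final walkthrough waits on sound check (finishes hour 18, plus 2-hour gap → hour 20), so it starts at hour 20 and finishes at 20 + 9 = hour 29.

29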